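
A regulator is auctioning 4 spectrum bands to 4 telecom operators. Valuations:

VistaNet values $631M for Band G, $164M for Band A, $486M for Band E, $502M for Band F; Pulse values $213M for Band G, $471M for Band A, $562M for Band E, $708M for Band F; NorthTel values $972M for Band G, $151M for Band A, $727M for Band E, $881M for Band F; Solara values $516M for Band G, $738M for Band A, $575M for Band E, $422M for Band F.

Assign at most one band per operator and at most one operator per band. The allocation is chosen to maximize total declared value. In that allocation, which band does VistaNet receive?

VistaNet receives Band E.

Optimal: VistaNet→Band E ($486M), Pulse→Band F ($708M), NorthTel→Band G ($972M), Solara→Band A ($738M) — total 486+708+972+738 = $2904M.
Swapping VistaNet↔Pulse (VistaNet→Band F $502M, Pulse→Band E $562M) loses 130.
Checked against all permutations: $2904M is optimal.
VistaNet's own top band is Band G ($631M), but forcing VistaNet→Band G and reassigning the rest optimally gives only $2812M — worse by 92.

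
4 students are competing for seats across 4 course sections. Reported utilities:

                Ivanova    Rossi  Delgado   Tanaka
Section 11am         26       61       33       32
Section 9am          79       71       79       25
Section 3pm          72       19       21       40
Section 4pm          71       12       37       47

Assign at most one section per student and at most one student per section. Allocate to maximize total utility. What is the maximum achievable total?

Treat this as an assignment problem: match each student to one section.
Optimal: Ivanova→Section 3pm (72 points), Rossi→Section 11am (61 points), Delgado→Section 9am (79 points), Tanaka→Section 4pm (47 points) — total 72+61+79+47 = 259 points.
Max-entry greedy (repeatedly take the single best remaining cell) gives 208 points, worse by 51.
Checked against all permutations: 259 points is optimal.

Max total: 259 points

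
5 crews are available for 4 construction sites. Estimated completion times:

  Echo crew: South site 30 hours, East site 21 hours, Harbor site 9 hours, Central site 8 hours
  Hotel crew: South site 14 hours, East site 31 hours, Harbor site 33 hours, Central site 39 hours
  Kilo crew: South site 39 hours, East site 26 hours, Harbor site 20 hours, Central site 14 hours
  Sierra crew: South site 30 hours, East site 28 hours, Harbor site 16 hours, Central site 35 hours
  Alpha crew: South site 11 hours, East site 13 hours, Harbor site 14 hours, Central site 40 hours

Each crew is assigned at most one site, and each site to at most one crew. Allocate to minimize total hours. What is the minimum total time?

Treat this as an assignment problem: match each crew to one site.
Optimal: Hotel crew→South site (14 hours), Alpha crew→East site (13 hours), Echo crew→Harbor site (9 hours), Kilo crew→Central site (14 hours) — total 14+13+9+14 = 50 hours.

Min total: 50 hours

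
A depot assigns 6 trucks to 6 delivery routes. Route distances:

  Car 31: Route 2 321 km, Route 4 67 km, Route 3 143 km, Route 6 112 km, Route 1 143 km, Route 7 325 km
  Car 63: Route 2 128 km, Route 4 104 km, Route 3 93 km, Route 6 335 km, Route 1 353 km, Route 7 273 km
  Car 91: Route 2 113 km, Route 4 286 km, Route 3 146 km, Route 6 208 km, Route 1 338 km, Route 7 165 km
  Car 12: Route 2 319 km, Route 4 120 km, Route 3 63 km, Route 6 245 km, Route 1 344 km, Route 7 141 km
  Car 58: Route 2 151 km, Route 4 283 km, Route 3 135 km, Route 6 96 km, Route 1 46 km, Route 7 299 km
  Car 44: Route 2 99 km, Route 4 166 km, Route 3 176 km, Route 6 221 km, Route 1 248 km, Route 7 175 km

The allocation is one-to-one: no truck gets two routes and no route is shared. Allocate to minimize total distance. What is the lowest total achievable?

Optimal: Car 31→Route 6 (112 km), Car 63→Route 4 (104 km), Car 91→Route 7 (165 km), Car 12→Route 3 (63 km), Car 58→Route 1 (46 km), Car 44→Route 2 (99 km) — total 112+104+165+63+46+99 = 589 km.
Column-greedy (each route in turn goes to its cheapest remaining truck) gives 936 km, worse by 347.

Min total: 589 km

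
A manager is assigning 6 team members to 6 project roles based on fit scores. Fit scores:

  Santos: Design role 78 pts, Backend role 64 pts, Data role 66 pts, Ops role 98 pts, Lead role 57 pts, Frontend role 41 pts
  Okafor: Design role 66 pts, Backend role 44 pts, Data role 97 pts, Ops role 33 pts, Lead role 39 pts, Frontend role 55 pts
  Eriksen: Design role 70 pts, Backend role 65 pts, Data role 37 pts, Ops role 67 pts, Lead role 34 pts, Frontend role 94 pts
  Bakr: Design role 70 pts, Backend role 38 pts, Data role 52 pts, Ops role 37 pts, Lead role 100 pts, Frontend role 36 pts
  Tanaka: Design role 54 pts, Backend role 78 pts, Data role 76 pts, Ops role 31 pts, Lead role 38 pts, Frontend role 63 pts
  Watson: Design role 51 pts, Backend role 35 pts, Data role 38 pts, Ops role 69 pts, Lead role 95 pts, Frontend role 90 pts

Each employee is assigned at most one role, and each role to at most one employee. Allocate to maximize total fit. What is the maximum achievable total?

Maximum total: 533 pts

Optimal: Santos→Ops role (98 pts), Okafor→Data role (97 pts), Eriksen→Design role (70 pts), Bakr→Lead role (100 pts), Tanaka→Backend role (78 pts), Watson→Frontend role (90 pts) — total 98+97+70+100+78+90 = 533 pts.
Next-best assignment: Santos→Ops role, Okafor→Data role, Eriksen→Frontend role, Bakr→Design role, Tanaka→Backend role, Watson→Lead role = 532 pts.
Swapping Okafor↔Tanaka (Okafor→Backend role 44 pts, Tanaka→Data role 76 pts) loses 55.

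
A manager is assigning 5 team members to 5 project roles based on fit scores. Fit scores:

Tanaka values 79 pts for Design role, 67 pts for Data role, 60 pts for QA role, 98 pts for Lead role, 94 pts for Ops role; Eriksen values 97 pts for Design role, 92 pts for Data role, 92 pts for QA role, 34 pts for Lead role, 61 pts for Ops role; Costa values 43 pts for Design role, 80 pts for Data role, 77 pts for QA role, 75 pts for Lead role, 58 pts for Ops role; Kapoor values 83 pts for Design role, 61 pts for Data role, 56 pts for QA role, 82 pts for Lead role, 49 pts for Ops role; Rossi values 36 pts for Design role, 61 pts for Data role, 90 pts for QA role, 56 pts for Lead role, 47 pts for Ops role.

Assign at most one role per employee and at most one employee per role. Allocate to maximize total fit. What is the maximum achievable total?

Treat this as an assignment problem: match each employee to one role.
Optimal: Tanaka→Ops role (94 pts), Eriksen→Design role (97 pts), Costa→Data role (80 pts), Kapoor→Lead role (82 pts), Rossi→QA role (90 pts) — total 94+97+80+82+90 = 443 pts.
Swapping Kapoor↔Eriksen (Kapoor→Design role 83 pts, Eriksen→Lead role 34 pts) loses 62.

Maximum total: 443 pts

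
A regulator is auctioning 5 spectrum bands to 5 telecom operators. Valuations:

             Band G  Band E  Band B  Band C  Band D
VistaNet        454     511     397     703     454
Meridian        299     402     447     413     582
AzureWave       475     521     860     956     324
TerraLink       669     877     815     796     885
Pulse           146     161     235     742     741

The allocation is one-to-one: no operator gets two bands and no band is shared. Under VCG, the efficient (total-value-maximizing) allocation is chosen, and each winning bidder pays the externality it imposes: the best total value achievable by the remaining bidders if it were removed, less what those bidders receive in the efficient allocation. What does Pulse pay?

Efficient allocation: VistaNet→Band G ($454M), Meridian→Band D ($582M), AzureWave→Band B ($860M), TerraLink→Band E ($877M), Pulse→Band C ($742M); total welfare W = $3515M.
Pulse receives Band C at value $742M, so the others get W − 742 = $2773M.
Without Pulse: best allocation of the remaining 4 bidders over all 5 bands is VistaNet→Band C ($703M), Meridian→Band D ($582M), AzureWave→Band B ($860M), TerraLink→Band E ($877M), total $3022M.
VCG payment = (others' best without Pulse) − (others' welfare with Pulse) = 3022 − 2773 = $249M.

Pulse pays $249M.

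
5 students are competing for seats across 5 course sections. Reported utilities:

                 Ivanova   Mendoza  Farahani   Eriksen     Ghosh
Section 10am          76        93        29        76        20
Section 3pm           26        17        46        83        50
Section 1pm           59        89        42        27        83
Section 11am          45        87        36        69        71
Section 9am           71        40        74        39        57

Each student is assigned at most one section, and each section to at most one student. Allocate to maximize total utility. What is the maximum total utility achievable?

Optimal: Ivanova→Section 10am (76 points), Mendoza→Section 11am (87 points), Farahani→Section 9am (74 points), Eriksen→Section 3pm (83 points), Ghosh→Section 1pm (83 points) — total 76+87+74+83+83 = 403 points.
Max-entry greedy (repeatedly take the single best remaining cell) gives 378 points, worse by 25.
Next-best assignment: Ivanova→Section 10am, Mendoza→Section 1pm, Farahani→Section 9am, Eriksen→Section 3pm, Ghosh→Section 11am = 393 points.
Every other assignment is strictly worse.

Max total: 403 points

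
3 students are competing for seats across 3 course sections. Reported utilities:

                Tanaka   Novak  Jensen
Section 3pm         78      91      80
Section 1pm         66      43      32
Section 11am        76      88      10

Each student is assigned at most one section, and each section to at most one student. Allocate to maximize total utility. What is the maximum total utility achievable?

Optimal: Tanaka→Section 1pm (66 points), Novak→Section 11am (88 points), Jensen→Section 3pm (80 points) — total 66+88+80 = 234 points.
Row-greedy (each student in turn takes its best remaining section) gives 198 points, worse by 36.
Next-best assignment: Tanaka→Section 11am, Novak→Section 3pm, Jensen→Section 1pm = 199 points.
Every other assignment is strictly worse.

Maximum total: 234 points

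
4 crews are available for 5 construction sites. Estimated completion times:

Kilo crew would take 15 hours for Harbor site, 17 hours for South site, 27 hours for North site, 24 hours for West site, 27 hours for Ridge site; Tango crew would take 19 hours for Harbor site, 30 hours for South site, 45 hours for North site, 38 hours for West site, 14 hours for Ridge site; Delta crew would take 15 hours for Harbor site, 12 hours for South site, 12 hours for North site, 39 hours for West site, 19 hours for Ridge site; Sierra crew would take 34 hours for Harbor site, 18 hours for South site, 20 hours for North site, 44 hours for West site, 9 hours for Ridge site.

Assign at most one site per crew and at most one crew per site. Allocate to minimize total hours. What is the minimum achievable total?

Minimum total: 57 hours

Treat this as an assignment problem: match each crew to one site.
Optimal: Kilo crew→South site (17 hours), Tango crew→Harbor site (19 hours), Delta crew→North site (12 hours), Sierra crew→Ridge site (9 hours) — total 17+19+12+9 = 57 hours.
Column-greedy (each site in turn goes to its cheapest remaining crew) gives 85 hours, worse by 28.
Next-best assignment: Kilo crew→Harbor site, Tango crew→Ridge site, Delta crew→North site, Sierra crew→South site = 59 hours.
Swapping Sierra crew↔Delta crew (Sierra crew→North site 20 hours, Delta crew→Ridge site 19 hours) adds 18.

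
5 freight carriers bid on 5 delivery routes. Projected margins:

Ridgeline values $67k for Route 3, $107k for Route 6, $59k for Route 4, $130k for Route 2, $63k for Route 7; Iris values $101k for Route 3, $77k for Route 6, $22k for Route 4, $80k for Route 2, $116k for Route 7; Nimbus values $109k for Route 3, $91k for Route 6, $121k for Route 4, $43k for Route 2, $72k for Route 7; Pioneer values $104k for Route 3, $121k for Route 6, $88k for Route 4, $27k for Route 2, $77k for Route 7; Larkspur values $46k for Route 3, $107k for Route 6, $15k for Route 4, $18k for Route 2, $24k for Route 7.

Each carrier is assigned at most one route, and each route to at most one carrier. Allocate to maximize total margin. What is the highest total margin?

Optimal: Ridgeline→Route 2 ($130k), Iris→Route 7 ($116k), Nimbus→Route 4 ($121k), Pioneer→Route 3 ($104k), Larkspur→Route 6 ($107k) — total 130+116+121+104+107 = $578k.
Row-greedy (each carrier in turn takes its best remaining route) gives $534k, worse by 44.

Max total: $578k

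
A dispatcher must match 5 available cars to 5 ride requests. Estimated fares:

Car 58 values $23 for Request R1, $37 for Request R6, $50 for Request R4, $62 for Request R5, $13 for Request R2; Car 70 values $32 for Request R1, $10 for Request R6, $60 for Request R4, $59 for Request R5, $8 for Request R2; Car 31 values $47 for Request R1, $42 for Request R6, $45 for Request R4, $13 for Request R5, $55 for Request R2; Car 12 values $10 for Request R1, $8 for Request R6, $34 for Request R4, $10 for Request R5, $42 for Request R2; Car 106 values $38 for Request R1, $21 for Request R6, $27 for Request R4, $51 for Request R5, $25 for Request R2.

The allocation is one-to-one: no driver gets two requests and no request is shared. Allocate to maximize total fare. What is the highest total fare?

Optimal: Car 58→Request R5 ($62), Car 70→Request R4 ($60), Car 31→Request R6 ($42), Car 12→Request R2 ($42), Car 106→Request R1 ($38) — total 62+60+42+42+38 = $244.
Row-greedy (each driver in turn takes its best remaining request) gives $208, worse by 36.
Checked against all permutations: $244 is optimal.

Max total: $244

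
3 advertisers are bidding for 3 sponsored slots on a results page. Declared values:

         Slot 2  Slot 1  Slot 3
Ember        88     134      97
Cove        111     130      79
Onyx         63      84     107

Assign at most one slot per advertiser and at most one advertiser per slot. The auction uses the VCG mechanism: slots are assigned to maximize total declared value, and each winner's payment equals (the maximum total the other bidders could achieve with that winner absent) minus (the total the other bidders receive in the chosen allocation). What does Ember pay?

Efficient allocation: Ember→Slot 1 ($134), Cove→Slot 2 ($111), Onyx→Slot 3 ($107); total welfare W = $352.
Ember receives Slot 1 at value $134, so the others get W − 134 = $218.
Without Ember: best allocation of the remaining 2 bidders over all 3 slots is Cove→Slot 1 ($130), Onyx→Slot 3 ($107), total $237.
VCG payment = (others' best without Ember) − (others' welfare with Ember) = 237 − 218 = $19.

Ember pays $19.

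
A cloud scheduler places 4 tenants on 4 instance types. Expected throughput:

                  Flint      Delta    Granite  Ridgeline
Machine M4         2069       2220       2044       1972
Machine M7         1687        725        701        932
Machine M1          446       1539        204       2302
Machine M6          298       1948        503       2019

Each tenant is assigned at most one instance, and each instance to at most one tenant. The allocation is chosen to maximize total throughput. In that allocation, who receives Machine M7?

Flint receives Machine M7.

Optimal: Flint→Machine M7 (1687 ops/s), Delta→Machine M6 (1948 ops/s), Granite→Machine M4 (2044 ops/s), Ridgeline→Machine M1 (2302 ops/s) — total 1687+1948+2044+2302 = 7981 ops/s.
Max-entry greedy (repeatedly take the single best remaining cell) gives 6712 ops/s, worse by 1269.
Flint's own top instance is Machine M4 (2069 ops/s), but forcing Flint→Machine M4 and reassigning the rest optimally gives only 7020 ops/s — worse by 961.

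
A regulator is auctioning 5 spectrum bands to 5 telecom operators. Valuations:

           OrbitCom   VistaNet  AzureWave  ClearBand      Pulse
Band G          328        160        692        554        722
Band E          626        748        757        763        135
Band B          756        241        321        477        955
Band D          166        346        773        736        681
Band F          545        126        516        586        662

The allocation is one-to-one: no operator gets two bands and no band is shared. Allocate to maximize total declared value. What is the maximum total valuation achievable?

Maximum total: $3676M

Optimal: OrbitCom→Band F ($545M), VistaNet→Band E ($748M), AzureWave→Band G ($692M), ClearBand→Band D ($736M), Pulse→Band B ($955M) — total 545+748+692+736+955 = $3676M.
Row-greedy (each operator in turn takes its best remaining band) gives $3585M, worse by 91.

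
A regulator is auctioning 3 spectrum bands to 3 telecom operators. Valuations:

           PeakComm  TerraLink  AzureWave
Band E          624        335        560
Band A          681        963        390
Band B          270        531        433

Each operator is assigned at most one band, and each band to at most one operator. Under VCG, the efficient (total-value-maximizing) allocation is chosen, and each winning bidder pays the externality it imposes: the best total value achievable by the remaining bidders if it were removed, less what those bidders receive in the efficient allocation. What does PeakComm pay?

Efficient allocation: PeakComm→Band E ($624M), TerraLink→Band A ($963M), AzureWave→Band B ($433M); total welfare W = $2020M.
PeakComm receives Band E at value $624M, so the others get W − 624 = $1396M.
Without PeakComm: best allocation of the remaining 2 bidders over all 3 bands is TerraLink→Band A ($963M), AzureWave→Band E ($560M), total $1523M.
VCG payment = (others' best without PeakComm) − (others' welfare with PeakComm) = 1523 − 1396 = $127M.

PeakComm pays $127M.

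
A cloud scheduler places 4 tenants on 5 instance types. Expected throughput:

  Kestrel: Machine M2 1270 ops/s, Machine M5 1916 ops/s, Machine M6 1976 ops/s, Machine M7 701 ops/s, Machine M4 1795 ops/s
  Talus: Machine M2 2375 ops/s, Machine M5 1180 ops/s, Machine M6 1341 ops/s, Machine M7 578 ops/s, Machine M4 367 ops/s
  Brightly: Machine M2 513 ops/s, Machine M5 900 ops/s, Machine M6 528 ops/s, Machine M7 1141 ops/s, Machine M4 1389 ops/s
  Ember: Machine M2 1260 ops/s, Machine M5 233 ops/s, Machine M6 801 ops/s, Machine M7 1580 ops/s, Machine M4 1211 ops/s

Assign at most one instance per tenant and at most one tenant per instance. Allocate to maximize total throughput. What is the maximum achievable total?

Max total: 7320 ops/s

This is the linear assignment problem.
Optimal: Kestrel→Machine M6 (1976 ops/s), Talus→Machine M2 (2375 ops/s), Brightly→Machine M4 (1389 ops/s), Ember→Machine M7 (1580 ops/s) — total 1976+2375+1389+1580 = 7320 ops/s.
Next-best assignment: Kestrel→Machine M5, Talus→Machine M2, Brightly→Machine M4, Ember→Machine M7 = 7260 ops/s.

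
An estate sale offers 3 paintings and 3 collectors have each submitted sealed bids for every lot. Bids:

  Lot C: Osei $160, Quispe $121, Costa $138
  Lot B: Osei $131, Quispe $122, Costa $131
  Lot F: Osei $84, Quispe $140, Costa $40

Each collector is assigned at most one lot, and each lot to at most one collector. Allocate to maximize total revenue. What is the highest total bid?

Optimal: Osei→Lot C ($160), Quispe→Lot F ($140), Costa→Lot B ($131) — total 160+140+131 = $431.
Next-best assignment: Osei→Lot B, Quispe→Lot F, Costa→Lot C = $409.
Swapping Quispe↔Costa (Quispe→Lot B $122, Costa→Lot F $40) loses 109.

Max total: $431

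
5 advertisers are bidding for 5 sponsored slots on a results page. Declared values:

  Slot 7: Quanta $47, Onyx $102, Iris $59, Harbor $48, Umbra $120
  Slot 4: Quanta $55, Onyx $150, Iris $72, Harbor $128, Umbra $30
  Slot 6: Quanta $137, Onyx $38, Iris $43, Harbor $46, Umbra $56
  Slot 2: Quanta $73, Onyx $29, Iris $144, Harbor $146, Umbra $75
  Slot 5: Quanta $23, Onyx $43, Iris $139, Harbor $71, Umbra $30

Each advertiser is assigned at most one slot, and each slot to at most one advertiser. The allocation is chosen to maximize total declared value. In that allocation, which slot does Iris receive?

Iris receives Slot 5.

Optimal: Quanta→Slot 6 ($137), Onyx→Slot 4 ($150), Iris→Slot 5 ($139), Harbor→Slot 2 ($146), Umbra→Slot 7 ($120) — total 137+150+139+146+120 = $692.
Swapping Harbor↔Iris (Harbor→Slot 5 $71, Iris→Slot 2 $144) loses 70.
Every other assignment is strictly worse.
Iris's own top slot is Slot 2 ($144), but forcing Iris→Slot 2 and reassigning the rest optimally gives only $622 — worse by 70.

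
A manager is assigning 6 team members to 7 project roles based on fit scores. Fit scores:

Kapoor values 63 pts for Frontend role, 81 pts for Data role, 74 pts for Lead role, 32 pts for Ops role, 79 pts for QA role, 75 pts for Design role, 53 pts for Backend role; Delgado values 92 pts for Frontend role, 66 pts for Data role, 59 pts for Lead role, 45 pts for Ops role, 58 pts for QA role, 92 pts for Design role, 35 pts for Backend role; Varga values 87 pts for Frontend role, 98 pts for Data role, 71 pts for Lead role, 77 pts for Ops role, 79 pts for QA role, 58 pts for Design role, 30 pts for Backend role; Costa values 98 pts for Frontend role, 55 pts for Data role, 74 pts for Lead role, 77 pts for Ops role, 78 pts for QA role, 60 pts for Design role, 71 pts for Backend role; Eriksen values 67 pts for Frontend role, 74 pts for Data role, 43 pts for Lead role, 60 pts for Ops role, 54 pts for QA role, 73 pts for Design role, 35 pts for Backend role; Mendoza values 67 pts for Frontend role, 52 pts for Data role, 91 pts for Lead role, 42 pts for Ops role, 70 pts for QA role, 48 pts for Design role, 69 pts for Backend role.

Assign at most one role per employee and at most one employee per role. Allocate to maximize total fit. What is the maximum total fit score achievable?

Treat this as an assignment problem: match each employee to one role.
Optimal: Kapoor→QA role (79 pts), Delgado→Design role (92 pts), Varga→Data role (98 pts), Costa→Frontend role (98 pts), Eriksen→Ops role (60 pts), Mendoza→Lead role (91 pts) — total 79+92+98+98+60+91 = 518 pts.
Row-greedy (each employee in turn takes its best remaining role) gives 493 pts, worse by 25.
Next-best assignment: Kapoor→QA role, Delgado→Design role, Varga→Ops role, Costa→Frontend role, Eriksen→Data role, Mendoza→Lead role = 511 pts.
Swapping Delgado↔Kapoor (Delgado→QA role 58 pts, Kapoor→Design role 75 pts) loses 38.
Checked against all permutations: 518 pts is optimal.

Maximum total: 518 pts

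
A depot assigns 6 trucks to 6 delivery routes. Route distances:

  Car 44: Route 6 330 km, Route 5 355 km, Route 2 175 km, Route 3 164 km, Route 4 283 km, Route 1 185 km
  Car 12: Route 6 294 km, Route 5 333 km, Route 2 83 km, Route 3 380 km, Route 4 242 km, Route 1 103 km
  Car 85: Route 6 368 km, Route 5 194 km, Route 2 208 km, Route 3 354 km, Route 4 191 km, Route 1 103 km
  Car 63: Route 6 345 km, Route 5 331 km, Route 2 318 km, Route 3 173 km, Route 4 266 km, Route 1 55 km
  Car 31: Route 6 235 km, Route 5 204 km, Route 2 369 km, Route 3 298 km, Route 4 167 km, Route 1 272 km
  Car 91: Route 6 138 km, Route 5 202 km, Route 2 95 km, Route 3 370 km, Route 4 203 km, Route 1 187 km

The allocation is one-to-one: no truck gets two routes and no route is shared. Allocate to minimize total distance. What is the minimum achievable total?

Optimal: Car 44→Route 3 (164 km), Car 12→Route 2 (83 km), Car 85→Route 5 (194 km), Car 63→Route 1 (55 km), Car 31→Route 4 (167 km), Car 91→Route 6 (138 km) — total 164+83+194+55+167+138 = 801 km.
Row-greedy (each truck in turn takes its cheapest remaining route) gives 958 km, worse by 157.
Next-best assignment: Car 44→Route 3, Car 12→Route 2, Car 85→Route 4, Car 63→Route 1, Car 31→Route 5, Car 91→Route 6 = 835 km.
Checked against all permutations: 801 km is optimal.

Min total: 801 km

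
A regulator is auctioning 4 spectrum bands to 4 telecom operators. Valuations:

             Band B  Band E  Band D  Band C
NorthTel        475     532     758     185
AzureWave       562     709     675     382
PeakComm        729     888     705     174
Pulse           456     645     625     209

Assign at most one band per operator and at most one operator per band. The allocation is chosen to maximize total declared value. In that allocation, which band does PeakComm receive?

This is a one-to-one assignment (maximum-weight bipartite matching).
Optimal: NorthTel→Band D ($758M), AzureWave→Band C ($382M), PeakComm→Band B ($729M), Pulse→Band E ($645M) — total 758+382+729+645 = $2514M.
Row-greedy (each operator in turn takes its best remaining band) gives $2405M, worse by 109.
PeakComm's own top band is Band E ($888M), but forcing PeakComm→Band E and reassigning the rest optimally gives only $2484M — worse by 30.

PeakComm receives Band B.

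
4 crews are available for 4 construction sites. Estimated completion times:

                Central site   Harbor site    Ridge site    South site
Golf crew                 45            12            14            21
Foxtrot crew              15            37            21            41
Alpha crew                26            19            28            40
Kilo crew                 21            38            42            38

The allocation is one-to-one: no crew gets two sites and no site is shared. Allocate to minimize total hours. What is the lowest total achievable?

Optimal: Golf crew→South site (21 hours), Foxtrot crew→Ridge site (21 hours), Alpha crew→Harbor site (19 hours), Kilo crew→Central site (21 hours) — total 21+21+19+21 = 82 hours.
Min-entry greedy (repeatedly take the single cheapest remaining cell) gives 93 hours, worse by 11.

Minimum total: 82 hours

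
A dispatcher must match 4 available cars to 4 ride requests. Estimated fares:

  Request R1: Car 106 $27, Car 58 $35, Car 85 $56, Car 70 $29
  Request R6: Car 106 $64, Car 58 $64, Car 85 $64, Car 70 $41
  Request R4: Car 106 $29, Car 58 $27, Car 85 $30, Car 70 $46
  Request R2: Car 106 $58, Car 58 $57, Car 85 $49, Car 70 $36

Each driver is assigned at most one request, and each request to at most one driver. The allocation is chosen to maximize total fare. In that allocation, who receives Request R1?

Car 85 receives Request R1.

This is the linear assignment problem.
Optimal: Car 106→Request R2 ($58), Car 58→Request R6 ($64), Car 85→Request R1 ($56), Car 70→Request R4 ($46) — total 58+64+56+46 = $224.
Max-entry greedy (repeatedly take the single best remaining cell) gives $223, worse by 1.
Next-best assignment: Car 106→Request R6, Car 58→Request R2, Car 85→Request R1, Car 70→Request R4 = $223.
Every other assignment is strictly worse.
Car 85's own top request is Request R6 ($64), but forcing Car 85→Request R6 and reassigning the rest optimally gives only $203 — worse by 21.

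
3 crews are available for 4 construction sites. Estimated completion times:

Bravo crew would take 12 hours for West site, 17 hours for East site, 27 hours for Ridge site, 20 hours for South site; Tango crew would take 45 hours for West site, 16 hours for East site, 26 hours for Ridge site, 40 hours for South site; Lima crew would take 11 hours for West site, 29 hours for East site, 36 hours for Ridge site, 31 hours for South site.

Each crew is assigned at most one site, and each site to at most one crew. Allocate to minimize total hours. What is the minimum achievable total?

This is a one-to-one assignment (minimum-cost bipartite matching).
Optimal: Bravo crew→South site (20 hours), Tango crew→East site (16 hours), Lima crew→West site (11 hours) — total 20+16+11 = 47 hours.
Row-greedy (each crew in turn takes its cheapest remaining site) gives 59 hours, worse by 12.
Swapping Lima crew↔Tango crew (Lima crew→East site 29 hours, Tango crew→West site 45 hours) adds 47.
Checked against all permutations: 47 hours is optimal.

Minimum total: 47 hours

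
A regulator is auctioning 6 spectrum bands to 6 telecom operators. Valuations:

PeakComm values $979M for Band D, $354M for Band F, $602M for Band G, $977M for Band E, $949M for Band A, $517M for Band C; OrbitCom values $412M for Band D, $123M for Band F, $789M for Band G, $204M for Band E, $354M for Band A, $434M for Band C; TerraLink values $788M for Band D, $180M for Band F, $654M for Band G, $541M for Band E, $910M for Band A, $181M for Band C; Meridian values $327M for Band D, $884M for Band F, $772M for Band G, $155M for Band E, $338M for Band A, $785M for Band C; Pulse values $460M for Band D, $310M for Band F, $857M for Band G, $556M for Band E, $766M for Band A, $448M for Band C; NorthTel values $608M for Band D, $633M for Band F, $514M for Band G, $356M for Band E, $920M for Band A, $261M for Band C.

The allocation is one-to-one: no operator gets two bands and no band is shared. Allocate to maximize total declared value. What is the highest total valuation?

Optimal: PeakComm→Band E ($977M), OrbitCom→Band C ($434M), TerraLink→Band D ($788M), Meridian→Band F ($884M), Pulse→Band G ($857M), NorthTel→Band A ($920M) — total 977+434+788+884+857+920 = $4860M.

Maximum total: $4860M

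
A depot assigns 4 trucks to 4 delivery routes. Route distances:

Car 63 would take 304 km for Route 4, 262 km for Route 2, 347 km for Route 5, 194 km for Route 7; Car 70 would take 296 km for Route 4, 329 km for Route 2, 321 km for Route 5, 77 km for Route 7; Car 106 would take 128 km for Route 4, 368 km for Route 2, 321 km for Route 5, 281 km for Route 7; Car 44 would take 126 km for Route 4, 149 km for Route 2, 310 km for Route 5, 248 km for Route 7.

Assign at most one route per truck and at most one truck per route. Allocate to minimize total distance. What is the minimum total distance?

Minimum total: 701 km

Optimal: Car 63→Route 5 (347 km), Car 70→Route 7 (77 km), Car 106→Route 4 (128 km), Car 44→Route 2 (149 km) — total 347+77+128+149 = 701 km.
Min-entry greedy (repeatedly take the single cheapest remaining cell) gives 786 km, worse by 85.
Next-best assignment: Car 63→Route 2, Car 70→Route 7, Car 106→Route 4, Car 44→Route 5 = 777 km.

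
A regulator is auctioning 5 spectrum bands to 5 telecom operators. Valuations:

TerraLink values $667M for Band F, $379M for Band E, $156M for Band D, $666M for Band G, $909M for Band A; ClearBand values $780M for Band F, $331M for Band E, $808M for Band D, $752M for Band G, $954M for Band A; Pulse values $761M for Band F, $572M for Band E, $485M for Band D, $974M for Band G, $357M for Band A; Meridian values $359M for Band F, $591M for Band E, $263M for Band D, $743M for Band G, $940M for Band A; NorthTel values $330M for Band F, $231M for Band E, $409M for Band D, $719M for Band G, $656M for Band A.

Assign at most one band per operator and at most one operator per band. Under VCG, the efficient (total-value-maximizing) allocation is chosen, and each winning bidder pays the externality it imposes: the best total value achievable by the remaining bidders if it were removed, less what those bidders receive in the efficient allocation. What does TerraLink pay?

TerraLink pays $349M.

Efficient allocation: TerraLink→Band A ($909M), ClearBand→Band D ($808M), Pulse→Band F ($761M), Meridian→Band E ($591M), NorthTel→Band G ($719M); total welfare W = $3788M.
TerraLink receives Band A at value $909M, so the others get W − 909 = $2879M.
Without TerraLink: best allocation of the remaining 4 bidders over all 5 bands is ClearBand→Band D ($808M), Pulse→Band F ($761M), Meridian→Band A ($940M), NorthTel→Band G ($719M), total $3228M.
VCG payment = (others' best without TerraLink) − (others' welfare with TerraLink) = 3228 − 2879 = $349M.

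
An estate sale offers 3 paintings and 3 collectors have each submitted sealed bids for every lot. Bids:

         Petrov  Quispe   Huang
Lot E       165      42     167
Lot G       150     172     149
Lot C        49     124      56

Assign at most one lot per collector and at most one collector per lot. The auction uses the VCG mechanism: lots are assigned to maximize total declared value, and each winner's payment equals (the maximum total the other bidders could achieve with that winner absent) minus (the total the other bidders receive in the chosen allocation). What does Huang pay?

Efficient allocation: Petrov→Lot G ($150), Quispe→Lot C ($124), Huang→Lot E ($167); total welfare W = $441.
Huang receives Lot E at value $167, so the others get W − 167 = $274.
Without Huang: best allocation of the remaining 2 bidders over all 3 lots is Petrov→Lot E ($165), Quispe→Lot G ($172), total $337.
VCG payment = (others' best without Huang) − (others' welfare with Huang) = 337 − 274 = $63.

Huang pays $63.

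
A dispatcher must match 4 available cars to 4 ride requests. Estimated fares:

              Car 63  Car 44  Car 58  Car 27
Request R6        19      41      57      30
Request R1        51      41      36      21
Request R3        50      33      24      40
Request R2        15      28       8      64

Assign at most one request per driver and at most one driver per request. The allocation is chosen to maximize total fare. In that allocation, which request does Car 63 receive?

Optimal: Car 63→Request R3 ($50), Car 44→Request R1 ($41), Car 58→Request R6 ($57), Car 27→Request R2 ($64) — total 50+41+57+64 = $212.
Max-entry greedy (repeatedly take the single best remaining cell) gives $205, worse by 7.
Swapping Car 58↔Car 27 (Car 58→Request R2 $8, Car 27→Request R6 $30) loses 83.
Checked against all permutations: $212 is optimal.
Car 63's own top request is Request R1 ($51), but forcing Car 63→Request R1 and reassigning the rest optimally gives only $205 — worse by 7.

Car 63 receives Request R3.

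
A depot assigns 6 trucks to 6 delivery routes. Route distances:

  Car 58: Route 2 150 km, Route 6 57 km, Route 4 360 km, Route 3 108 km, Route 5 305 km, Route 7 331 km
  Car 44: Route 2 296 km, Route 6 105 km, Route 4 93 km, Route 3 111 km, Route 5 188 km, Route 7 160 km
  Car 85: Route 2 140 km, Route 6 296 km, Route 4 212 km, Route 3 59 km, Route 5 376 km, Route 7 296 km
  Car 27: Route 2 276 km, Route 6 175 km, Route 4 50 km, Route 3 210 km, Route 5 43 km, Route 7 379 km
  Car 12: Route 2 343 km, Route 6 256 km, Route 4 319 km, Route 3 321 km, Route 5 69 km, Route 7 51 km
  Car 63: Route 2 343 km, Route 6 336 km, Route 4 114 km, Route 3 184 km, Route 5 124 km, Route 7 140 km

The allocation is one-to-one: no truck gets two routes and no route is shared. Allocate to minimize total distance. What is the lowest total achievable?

Min total: 516 km

Optimal: Car 58→Route 6 (57 km), Car 44→Route 3 (111 km), Car 85→Route 2 (140 km), Car 27→Route 5 (43 km), Car 12→Route 7 (51 km), Car 63→Route 4 (114 km) — total 57+111+140+43+51+114 = 516 km.
Row-greedy (each truck in turn takes its cheapest remaining route) gives 646 km, worse by 130.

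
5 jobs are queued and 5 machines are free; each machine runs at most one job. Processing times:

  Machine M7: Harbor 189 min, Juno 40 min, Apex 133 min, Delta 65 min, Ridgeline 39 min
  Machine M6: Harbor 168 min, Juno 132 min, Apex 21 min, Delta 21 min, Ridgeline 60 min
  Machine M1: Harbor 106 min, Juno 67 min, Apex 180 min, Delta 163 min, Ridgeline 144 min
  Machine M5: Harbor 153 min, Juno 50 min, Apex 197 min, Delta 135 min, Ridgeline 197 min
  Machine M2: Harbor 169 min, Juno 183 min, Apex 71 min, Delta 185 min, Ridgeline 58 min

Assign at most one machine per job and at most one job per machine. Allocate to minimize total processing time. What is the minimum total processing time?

This is the linear assignment problem.
Optimal: Harbor→Machine M1 (106 min), Juno→Machine M5 (50 min), Apex→Machine M2 (71 min), Delta→Machine M6 (21 min), Ridgeline→Machine M7 (39 min) — total 106+50+71+21+39 = 287 min.
Min-entry greedy (repeatedly take the single cheapest remaining cell) gives 401 min, worse by 114.
Next-best assignment: Harbor→Machine M1, Juno→Machine M5, Apex→Machine M6, Delta→Machine M7, Ridgeline→Machine M2 = 300 min.
Swapping Delta↔Ridgeline (Delta→Machine M7 65 min, Ridgeline→Machine M6 60 min) adds 65.
No other one-to-one assignment undercuts 287 min.

Min total: 287 min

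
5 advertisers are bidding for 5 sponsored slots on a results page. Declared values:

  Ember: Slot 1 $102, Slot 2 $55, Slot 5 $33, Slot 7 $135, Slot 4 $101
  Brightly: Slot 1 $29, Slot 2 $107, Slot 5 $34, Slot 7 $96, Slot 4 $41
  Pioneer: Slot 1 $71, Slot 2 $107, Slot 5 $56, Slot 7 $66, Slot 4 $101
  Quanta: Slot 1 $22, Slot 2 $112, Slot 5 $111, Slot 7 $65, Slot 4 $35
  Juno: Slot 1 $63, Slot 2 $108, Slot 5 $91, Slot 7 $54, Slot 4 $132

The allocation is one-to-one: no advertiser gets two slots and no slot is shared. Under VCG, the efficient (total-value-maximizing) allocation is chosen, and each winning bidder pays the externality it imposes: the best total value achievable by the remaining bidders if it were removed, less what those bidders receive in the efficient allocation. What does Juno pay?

Efficient allocation: Ember→Slot 7 ($135), Brightly→Slot 2 ($107), Pioneer→Slot 1 ($71), Quanta→Slot 5 ($111), Juno→Slot 4 ($132); total welfare W = $556.
Juno receives Slot 4 at value $132, so the others get W − 132 = $424.
Without Juno: best allocation of the remaining 4 bidders over all 5 slots is Ember→Slot 7 ($135), Brightly→Slot 2 ($107), Pioneer→Slot 4 ($101), Quanta→Slot 5 ($111), total $454.
VCG payment = (others' best without Juno) − (others' welfare with Juno) = 454 − 424 = $30.

Juno pays $30.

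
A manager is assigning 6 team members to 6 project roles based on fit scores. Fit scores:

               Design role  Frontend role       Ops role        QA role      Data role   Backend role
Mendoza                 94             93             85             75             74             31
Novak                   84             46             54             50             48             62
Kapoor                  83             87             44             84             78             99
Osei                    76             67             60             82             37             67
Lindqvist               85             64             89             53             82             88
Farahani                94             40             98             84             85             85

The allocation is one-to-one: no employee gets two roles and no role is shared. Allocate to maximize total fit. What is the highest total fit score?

Max total: 538 pts

Optimal: Mendoza→Frontend role (93 pts), Novak→Design role (84 pts), Kapoor→Backend role (99 pts), Osei→QA role (82 pts), Lindqvist→Data role (82 pts), Farahani→Ops role (98 pts) — total 93+84+99+82+82+98 = 538 pts.
Row-greedy (each employee in turn takes its best remaining role) gives 499 pts, worse by 39.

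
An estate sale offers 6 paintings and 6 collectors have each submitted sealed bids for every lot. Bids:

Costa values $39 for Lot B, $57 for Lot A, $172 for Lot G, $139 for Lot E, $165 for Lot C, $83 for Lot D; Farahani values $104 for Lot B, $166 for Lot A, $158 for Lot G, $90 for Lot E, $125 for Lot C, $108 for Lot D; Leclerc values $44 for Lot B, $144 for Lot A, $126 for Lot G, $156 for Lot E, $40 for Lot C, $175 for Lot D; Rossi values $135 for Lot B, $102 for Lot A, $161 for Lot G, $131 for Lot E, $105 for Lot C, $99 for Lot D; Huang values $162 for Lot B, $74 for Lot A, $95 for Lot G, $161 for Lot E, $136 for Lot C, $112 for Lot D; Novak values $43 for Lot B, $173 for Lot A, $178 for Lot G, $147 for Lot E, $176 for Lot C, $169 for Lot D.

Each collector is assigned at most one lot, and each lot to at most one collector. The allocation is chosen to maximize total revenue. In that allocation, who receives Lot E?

Optimal: Costa→Lot G ($172), Farahani→Lot A ($166), Leclerc→Lot D ($175), Rossi→Lot B ($135), Huang→Lot E ($161), Novak→Lot C ($176) — total 172+166+175+135+161+176 = $985.
Column-greedy (each lot in turn goes to its best remaining collector) gives $887, worse by 98.
Huang's own top lot is Lot B ($162), but forcing Huang→Lot B and reassigning the rest optimally gives only $982 — worse by 3.

Huang receives Lot E.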